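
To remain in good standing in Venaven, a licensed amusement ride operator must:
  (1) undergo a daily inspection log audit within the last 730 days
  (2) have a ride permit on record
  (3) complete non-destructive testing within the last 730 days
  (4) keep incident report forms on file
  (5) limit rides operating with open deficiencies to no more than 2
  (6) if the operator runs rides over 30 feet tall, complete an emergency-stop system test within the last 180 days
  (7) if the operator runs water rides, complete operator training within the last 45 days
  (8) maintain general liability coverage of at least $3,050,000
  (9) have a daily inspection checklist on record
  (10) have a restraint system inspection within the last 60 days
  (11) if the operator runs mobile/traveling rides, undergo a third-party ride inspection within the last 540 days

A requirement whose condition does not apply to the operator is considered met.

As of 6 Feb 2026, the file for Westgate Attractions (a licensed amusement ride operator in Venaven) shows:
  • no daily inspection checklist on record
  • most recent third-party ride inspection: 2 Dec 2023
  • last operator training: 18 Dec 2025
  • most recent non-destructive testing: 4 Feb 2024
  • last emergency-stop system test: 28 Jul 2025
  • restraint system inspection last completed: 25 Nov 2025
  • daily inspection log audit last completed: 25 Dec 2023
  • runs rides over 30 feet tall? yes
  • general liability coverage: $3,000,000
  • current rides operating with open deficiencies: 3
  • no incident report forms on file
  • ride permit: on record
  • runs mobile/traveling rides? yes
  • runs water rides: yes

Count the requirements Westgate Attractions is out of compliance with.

1. daily inspection log audit 774 days ago vs limit 730 → not met
2. ride permit present → met
3. non-destructive testing 733 days ago vs limit 730 → not met
4. incident report forms absent → not met
5. rides operating with open deficiencies 3 > 2 → not met
6. condition 'runs rides over 30 feet tall' holds; emergency-stop system test 193 days ago vs limit 180 → not met
7. condition 'runs water rides' holds; operator training 50 days ago vs limit 45 → not met
8. general liability coverage $3,000,000 < $3,050,000 → not met
9. daily inspection checklist absent → not met
10. restraint system inspection 73 days ago vs limit 60 → not met
11. condition 'runs mobile/traveling rides' holds; third-party ride inspection 797 days ago vs limit 540 → not met
Not met: 10 of 11

10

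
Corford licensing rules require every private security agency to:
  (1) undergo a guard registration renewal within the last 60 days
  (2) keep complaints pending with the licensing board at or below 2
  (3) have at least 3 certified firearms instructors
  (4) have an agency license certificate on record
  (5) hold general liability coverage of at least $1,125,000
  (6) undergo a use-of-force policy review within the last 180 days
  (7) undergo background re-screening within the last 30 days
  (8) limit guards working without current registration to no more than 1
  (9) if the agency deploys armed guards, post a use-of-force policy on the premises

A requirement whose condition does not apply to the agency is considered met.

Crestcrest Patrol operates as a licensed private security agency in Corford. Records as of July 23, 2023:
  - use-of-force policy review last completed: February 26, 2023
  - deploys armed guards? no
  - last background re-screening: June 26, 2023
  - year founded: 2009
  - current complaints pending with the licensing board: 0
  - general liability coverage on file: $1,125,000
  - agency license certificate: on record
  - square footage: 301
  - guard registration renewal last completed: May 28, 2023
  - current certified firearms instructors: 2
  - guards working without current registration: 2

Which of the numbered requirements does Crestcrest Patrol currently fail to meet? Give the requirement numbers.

1. guard registration renewal 56 days ago vs limit 60 → met
2. complaints pending with the licensing board 0 ≤ 2 → met
3. certified firearms instructors 2 < 3 → not met
4. agency license certificate present → met
5. general liability coverage $1,125,000 ≥ $1,125,000 → met
6. use-of-force policy review 147 days ago vs limit 180 → met
7. background re-screening 27 days ago vs limit 30 → met
8. guards working without current registration 2 > 1 → not met
9. condition 'deploys armed guards' does not hold → requirement n/a → met
Not met: 3, 8

3, 8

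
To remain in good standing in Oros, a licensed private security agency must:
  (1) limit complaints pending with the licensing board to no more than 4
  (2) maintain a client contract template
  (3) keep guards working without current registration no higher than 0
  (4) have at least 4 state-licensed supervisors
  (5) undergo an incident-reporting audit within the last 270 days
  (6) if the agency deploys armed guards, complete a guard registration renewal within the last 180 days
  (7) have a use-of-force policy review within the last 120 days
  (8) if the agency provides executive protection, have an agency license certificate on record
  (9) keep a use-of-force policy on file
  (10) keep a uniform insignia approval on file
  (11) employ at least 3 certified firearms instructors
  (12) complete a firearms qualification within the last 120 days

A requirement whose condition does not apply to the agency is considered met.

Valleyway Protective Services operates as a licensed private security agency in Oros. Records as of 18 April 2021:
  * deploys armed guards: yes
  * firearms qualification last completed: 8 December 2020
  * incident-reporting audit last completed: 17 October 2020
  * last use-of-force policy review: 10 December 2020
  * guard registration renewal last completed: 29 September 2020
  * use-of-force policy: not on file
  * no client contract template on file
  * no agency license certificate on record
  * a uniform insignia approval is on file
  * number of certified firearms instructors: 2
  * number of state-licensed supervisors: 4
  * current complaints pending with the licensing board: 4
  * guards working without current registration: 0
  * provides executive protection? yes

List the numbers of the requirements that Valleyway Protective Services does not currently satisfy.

1. complaints pending with the licensing board 4 ≤ 4 → met
2. client contract template absent → not met
3. guards working without current registration 0 ≤ 0 → met
4. state-licensed supervisors 4 ≥ 4 → met
5. incident-reporting audit 183 days ago vs limit 270 → met
6. condition 'deploys armed guards' holds; guard registration renewal 201 days ago vs limit 180 → not met
7. use-of-force policy review 129 days ago vs limit 120 → not met
8. condition 'provides executive protection' holds; agency license certificate absent → not met
9. use-of-force policy absent → not met
10. uniform insignia approval present → met
11. certified firearms instructors 2 < 3 → not met
12. firearms qualification 131 days ago vs limit 120 → not met
Not met: 2, 6, 7, 8, 9, 11, 12

2, 6, 7, 8, 9, 11, 12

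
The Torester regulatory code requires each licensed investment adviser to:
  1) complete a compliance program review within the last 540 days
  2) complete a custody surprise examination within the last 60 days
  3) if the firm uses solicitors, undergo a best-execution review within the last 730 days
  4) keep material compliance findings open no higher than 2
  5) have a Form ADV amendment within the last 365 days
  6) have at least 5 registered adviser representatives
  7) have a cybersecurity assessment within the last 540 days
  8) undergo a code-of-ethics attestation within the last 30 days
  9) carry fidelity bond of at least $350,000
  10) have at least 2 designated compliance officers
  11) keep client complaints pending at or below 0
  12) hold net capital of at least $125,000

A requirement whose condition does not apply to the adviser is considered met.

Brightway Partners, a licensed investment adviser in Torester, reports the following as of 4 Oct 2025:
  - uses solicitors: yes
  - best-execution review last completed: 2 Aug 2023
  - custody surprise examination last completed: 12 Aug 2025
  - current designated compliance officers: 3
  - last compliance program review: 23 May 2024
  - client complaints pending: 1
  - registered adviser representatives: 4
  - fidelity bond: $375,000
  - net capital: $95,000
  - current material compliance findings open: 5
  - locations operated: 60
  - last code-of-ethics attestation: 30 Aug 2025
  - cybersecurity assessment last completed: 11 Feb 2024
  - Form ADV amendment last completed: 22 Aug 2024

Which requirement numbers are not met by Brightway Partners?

1. compliance program review 499 days ago vs limit 540 → met
2. custody surprise examination 53 days ago vs limit 60 → met
3. condition 'uses solicitors' holds; best-execution review 794 days ago vs limit 730 → not met
4. material compliance findings open 5 > 2 → not met
5. Form ADV amendment 408 days ago vs limit 365 → not met
6. registered adviser representatives 4 < 5 → not met
7. cybersecurity assessment 601 days ago vs limit 540 → not met
8. code-of-ethics attestation 35 days ago vs limit 30 → not met
9. fidelity bond $375,000 ≥ $350,000 → met
10. designated compliance officers 3 ≥ 2 → met
11. client complaints pending 1 > 0 → not met
12. net capital $95,000 < $125,000 → not met
Not met: 3, 4, 5, 6, 7, 8, 11, 12

3, 4, 5, 6, 7, 8, 11, 12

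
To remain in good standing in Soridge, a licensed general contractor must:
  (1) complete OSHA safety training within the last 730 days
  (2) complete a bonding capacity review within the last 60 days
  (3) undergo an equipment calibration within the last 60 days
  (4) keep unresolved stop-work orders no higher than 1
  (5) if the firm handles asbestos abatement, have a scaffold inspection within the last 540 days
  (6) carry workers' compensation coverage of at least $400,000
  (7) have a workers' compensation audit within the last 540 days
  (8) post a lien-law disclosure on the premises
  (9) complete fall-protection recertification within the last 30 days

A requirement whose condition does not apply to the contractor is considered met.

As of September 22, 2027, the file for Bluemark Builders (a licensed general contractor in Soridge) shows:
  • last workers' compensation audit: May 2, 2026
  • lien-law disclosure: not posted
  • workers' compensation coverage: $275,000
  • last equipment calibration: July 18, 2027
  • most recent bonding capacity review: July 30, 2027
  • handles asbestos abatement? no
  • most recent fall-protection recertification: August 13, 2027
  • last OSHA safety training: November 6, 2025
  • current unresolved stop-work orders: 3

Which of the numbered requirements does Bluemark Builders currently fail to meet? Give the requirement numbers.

3, 4, 6, 8, 9

1. OSHA safety training 685 days ago vs limit 730 → met
2. bonding capacity review 54 days ago vs limit 60 → met
3. equipment calibration 66 days ago vs limit 60 → not met
4. unresolved stop-work orders 3 > 1 → not met
5. condition 'handles asbestos abatement' does not hold → requirement n/a → met
6. workers' compensation coverage $275,000 < $400,000 → not met
7. workers' compensation audit 508 days ago vs limit 540 → met
8. lien-law disclosure absent → not met
9. fall-protection recertification 40 days ago vs limit 30 → not met
Not met: 3, 4, 6, 8, 9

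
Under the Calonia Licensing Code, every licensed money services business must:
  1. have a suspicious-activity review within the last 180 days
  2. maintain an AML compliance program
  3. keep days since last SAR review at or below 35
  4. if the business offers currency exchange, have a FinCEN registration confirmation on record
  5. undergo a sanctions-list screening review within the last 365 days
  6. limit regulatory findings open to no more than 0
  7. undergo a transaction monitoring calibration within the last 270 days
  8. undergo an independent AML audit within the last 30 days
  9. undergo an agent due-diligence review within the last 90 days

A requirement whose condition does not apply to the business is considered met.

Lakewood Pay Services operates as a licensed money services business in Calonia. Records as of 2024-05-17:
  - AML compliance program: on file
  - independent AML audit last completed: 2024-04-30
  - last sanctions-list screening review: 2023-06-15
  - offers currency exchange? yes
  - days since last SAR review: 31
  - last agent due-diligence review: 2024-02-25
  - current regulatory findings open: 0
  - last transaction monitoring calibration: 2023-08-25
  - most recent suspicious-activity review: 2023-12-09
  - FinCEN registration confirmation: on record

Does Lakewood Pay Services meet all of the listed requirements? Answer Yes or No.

1. suspicious-activity review 160 days ago vs limit 180 → met
2. AML compliance program present → met
3. days since last SAR review 31 ≤ 35 → met
4. condition 'offers currency exchange' holds; FinCEN registration confirmation present → met
5. sanctions-list screening review 337 days ago vs limit 365 → met
6. regulatory findings open 0 ≤ 0 → met
7. transaction monitoring calibration 266 days ago vs limit 270 → met
8. independent AML audit 17 days ago vs limit 30 → met
9. agent due-diligence review 82 days ago vs limit 90 → met
All met.

Yes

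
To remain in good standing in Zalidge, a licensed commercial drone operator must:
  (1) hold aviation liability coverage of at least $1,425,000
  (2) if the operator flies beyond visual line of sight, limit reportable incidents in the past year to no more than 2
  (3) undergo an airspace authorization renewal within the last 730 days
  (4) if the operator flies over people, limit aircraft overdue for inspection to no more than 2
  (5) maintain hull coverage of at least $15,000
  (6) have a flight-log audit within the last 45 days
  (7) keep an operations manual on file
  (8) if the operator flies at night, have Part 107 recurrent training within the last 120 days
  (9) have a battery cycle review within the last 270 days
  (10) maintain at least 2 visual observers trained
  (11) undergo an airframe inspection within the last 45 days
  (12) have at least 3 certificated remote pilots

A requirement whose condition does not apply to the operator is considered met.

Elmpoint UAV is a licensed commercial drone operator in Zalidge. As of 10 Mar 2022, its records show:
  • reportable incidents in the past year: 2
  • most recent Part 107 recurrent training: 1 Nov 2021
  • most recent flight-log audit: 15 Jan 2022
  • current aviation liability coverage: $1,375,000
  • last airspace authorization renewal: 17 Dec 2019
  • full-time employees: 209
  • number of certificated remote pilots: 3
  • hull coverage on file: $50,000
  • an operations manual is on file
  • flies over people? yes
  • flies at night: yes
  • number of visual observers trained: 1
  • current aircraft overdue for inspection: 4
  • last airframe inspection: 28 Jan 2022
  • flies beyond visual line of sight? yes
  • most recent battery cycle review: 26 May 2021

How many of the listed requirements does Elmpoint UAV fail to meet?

7

1. aviation liability coverage $1,375,000 < $1,425,000 → not met
2. condition 'flies beyond visual line of sight' holds; reportable incidents in the past year 2 ≤ 2 → met
3. airspace authorization renewal 814 days ago vs limit 730 → not met
4. condition 'flies over people' holds; aircraft overdue for inspection 4 > 2 → not met
5. hull coverage $50,000 ≥ $15,000 → met
6. flight-log audit 54 days ago vs limit 45 → not met
7. operations manual present → met
8. condition 'flies at night' holds; Part 107 recurrent training 129 days ago vs limit 120 → not met
9. battery cycle review 288 days ago vs limit 270 → not met
10. visual observers trained 1 < 2 → not met
11. airframe inspection 41 days ago vs limit 45 → met
12. certificated remote pilots 3 ≥ 3 → met
Not met: 7 of 12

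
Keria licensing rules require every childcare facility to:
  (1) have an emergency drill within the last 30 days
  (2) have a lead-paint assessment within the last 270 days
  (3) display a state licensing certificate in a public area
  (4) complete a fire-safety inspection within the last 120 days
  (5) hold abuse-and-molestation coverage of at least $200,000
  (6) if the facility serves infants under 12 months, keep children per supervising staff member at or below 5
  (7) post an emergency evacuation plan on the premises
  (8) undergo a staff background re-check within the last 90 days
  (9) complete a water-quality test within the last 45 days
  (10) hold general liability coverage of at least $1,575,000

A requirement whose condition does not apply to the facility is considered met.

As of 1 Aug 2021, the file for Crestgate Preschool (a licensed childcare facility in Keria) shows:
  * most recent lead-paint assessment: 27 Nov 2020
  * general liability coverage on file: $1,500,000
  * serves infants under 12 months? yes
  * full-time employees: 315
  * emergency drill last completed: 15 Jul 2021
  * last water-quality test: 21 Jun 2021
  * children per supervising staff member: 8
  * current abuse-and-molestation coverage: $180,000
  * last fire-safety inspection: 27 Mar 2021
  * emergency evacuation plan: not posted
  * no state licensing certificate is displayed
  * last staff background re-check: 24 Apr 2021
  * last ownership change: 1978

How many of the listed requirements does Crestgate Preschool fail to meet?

1. emergency drill 17 days ago vs limit 30 → met
2. lead-paint assessment 247 days ago vs limit 270 → met
3. state licensing certificate absent → not met
4. fire-safety inspection 127 days ago vs limit 120 → not met
5. abuse-and-molestation coverage $180,000 < $200,000 → not met
6. condition 'serves infants under 12 months' holds; children per supervising staff member 8 > 5 → not met
7. emergency evacuation plan absent → not met
8. staff background re-check 99 days ago vs limit 90 → not met
9. water-quality test 41 days ago vs limit 45 → met
10. general liability coverage $1,500,000 < $1,575,000 → not met
Not met: 7 of 10

7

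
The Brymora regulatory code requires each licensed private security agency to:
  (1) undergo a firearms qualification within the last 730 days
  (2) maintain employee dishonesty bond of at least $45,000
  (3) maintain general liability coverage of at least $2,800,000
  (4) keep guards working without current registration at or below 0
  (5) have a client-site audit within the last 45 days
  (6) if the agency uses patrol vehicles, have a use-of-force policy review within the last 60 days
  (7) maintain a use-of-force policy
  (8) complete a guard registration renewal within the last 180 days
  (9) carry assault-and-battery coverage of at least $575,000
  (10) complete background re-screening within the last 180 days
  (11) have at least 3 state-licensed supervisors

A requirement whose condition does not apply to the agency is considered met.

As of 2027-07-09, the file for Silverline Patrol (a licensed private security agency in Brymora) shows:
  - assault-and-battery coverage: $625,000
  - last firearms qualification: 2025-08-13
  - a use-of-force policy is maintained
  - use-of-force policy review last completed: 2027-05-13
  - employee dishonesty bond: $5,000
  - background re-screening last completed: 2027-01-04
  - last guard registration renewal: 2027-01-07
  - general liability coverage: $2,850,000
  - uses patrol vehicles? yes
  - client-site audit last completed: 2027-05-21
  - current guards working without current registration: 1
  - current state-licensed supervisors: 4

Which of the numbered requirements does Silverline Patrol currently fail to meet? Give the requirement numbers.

2, 4, 5, 8, 10

1. firearms qualification 695 days ago vs limit 730 → met
2. employee dishonesty bond $5,000 < $45,000 → not met
3. general liability coverage $2,850,000 ≥ $2,800,000 → met
4. guards working without current registration 1 > 0 → not met
5. client-site audit 49 days ago vs limit 45 → not met
6. condition 'uses patrol vehicles' holds; use-of-force policy review 57 days ago vs limit 60 → met
7. use-of-force policy present → met
8. guard registration renewal 183 days ago vs limit 180 → not met
9. assault-and-battery coverage $625,000 ≥ $575,000 → met
10. background re-screening 186 days ago vs limit 180 → not met
11. state-licensed supervisors 4 ≥ 3 → met
Not met: 2, 4, 5, 8, 10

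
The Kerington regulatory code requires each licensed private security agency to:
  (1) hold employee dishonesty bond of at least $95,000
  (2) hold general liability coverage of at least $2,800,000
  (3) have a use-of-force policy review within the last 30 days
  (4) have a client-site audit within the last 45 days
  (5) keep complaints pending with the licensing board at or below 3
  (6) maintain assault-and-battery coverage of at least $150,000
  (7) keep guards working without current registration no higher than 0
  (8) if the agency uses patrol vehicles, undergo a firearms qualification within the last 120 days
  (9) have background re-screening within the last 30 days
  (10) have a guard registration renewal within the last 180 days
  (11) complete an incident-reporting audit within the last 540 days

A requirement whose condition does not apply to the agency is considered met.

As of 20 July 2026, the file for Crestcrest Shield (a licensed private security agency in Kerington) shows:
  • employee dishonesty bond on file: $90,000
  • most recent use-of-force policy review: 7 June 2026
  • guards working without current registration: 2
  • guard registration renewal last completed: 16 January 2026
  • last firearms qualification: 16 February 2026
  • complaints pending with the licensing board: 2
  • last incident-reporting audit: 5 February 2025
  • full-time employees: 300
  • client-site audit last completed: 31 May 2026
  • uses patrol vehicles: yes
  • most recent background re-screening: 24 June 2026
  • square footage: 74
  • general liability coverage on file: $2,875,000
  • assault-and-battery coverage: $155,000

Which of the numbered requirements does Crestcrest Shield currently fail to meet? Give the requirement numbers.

1, 3, 4, 7, 8, 10

1. employee dishonesty bond $90,000 < $95,000 → not met
2. general liability coverage $2,875,000 ≥ $2,800,000 → met
3. use-of-force policy review 43 days ago vs limit 30 → not met
4. client-site audit 50 days ago vs limit 45 → not met
5. complaints pending with the licensing board 2 ≤ 3 → met
6. assault-and-battery coverage $155,000 ≥ $150,000 → met
7. guards working without current registration 2 > 0 → not met
8. condition 'uses patrol vehicles' holds; firearms qualification 154 days ago vs limit 120 → not met
9. background re-screening 26 days ago vs limit 30 → met
10. guard registration renewal 185 days ago vs limit 180 → not met
11. incident-reporting audit 530 days ago vs limit 540 → met
Not met: 1, 3, 4, 7, 8, 10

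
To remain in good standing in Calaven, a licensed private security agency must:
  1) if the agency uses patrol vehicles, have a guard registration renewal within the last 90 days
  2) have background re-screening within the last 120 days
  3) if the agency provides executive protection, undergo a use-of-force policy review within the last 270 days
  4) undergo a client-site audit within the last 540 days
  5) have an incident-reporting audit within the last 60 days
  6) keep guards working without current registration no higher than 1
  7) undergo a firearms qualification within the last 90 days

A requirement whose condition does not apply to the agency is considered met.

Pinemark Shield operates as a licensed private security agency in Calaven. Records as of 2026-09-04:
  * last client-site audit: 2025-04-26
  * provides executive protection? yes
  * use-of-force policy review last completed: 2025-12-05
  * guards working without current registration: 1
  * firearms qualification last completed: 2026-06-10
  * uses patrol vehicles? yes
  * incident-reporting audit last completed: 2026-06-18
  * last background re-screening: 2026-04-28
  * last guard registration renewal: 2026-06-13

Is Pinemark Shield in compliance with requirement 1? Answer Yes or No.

1. condition 'uses patrol vehicles' holds; guard registration renewal 83 days ago vs limit 90 → met

Yes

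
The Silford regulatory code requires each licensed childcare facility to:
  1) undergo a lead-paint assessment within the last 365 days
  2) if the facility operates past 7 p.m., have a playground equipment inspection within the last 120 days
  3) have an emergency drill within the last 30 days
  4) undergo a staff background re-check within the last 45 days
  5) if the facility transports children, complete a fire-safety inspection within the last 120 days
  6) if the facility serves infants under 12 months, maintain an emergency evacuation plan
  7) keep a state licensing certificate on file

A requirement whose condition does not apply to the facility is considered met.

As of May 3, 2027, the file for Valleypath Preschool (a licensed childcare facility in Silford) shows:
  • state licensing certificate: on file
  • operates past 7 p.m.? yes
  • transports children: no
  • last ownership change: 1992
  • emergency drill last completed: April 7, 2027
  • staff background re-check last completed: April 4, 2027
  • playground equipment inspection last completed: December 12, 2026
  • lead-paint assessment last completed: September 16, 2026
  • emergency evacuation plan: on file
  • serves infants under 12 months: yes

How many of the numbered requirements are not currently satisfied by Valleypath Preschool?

1

1. lead-paint assessment 229 days ago vs limit 365 → met
2. condition 'operates past 7 p.m.' holds; playground equipment inspection 142 days ago vs limit 120 → not met
3. emergency drill 26 days ago vs limit 30 → met
4. staff background re-check 29 days ago vs limit 45 → met
5. condition 'transports children' does not hold → requirement n/a → met
6. condition 'serves infants under 12 months' holds; emergency evacuation plan present → met
7. state licensing certificate present → met
Not met: 1 of 7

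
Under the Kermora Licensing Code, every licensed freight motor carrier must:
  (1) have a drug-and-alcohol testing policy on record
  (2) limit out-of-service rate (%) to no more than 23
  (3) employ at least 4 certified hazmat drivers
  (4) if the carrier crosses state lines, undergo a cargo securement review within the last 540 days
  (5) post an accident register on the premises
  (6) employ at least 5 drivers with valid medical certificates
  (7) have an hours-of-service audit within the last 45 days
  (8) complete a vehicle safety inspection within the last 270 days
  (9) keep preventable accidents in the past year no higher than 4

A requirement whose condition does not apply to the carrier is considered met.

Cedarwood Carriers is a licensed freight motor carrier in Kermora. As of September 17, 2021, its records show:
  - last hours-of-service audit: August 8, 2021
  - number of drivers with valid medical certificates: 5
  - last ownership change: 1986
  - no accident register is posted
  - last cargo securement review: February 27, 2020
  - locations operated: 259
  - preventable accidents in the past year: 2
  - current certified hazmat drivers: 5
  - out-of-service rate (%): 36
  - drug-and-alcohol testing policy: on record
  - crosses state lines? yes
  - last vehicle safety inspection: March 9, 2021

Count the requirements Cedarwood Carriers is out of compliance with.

3

1. drug-and-alcohol testing policy present → met
2. out-of-service rate (%) 36 > 23 → not met
3. certified hazmat drivers 5 ≥ 4 → met
4. condition 'crosses state lines' holds; cargo securement review 568 days ago vs limit 540 → not met
5. accident register absent → not met
6. drivers with valid medical certificates 5 ≥ 5 → met
7. hours-of-service audit 40 days ago vs limit 45 → met
8. vehicle safety inspection 192 days ago vs limit 270 → met
9. preventable accidents in the past year 2 ≤ 4 → met
Not met: 3 of 9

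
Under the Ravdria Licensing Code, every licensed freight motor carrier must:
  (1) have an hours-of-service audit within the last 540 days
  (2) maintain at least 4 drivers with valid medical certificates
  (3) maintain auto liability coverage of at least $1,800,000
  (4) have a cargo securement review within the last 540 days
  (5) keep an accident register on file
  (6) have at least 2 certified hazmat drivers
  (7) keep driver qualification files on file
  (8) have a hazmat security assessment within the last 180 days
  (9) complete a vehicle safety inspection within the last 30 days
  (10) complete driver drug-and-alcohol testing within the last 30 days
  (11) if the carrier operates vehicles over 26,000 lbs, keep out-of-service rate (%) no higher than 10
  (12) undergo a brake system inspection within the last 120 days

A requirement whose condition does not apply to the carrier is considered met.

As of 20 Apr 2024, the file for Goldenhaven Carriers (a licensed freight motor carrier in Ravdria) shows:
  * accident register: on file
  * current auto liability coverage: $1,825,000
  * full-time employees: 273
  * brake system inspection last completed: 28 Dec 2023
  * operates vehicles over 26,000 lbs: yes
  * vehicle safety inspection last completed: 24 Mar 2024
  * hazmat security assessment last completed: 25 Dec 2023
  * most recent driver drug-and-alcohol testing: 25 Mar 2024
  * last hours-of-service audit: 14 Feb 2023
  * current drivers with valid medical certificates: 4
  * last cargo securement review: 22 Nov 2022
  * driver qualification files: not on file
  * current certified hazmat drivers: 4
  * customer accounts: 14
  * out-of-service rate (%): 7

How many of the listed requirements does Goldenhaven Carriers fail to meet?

1

1. hours-of-service audit 431 days ago vs limit 540 → met
2. drivers with valid medical certificates 4 ≥ 4 → met
3. auto liability coverage $1,825,000 ≥ $1,800,000 → met
4. cargo securement review 515 days ago vs limit 540 → met
5. accident register present → met
6. certified hazmat drivers 4 ≥ 2 → met
7. driver qualification files absent → not met
8. hazmat security assessment 117 days ago vs limit 180 → met
9. vehicle safety inspection 27 days ago vs limit 30 → met
10. driver drug-and-alcohol testing 26 days ago vs limit 30 → met
11. condition 'operates vehicles over 26,000 lbs' holds; out-of-service rate (%) 7 ≤ 10 → met
12. brake system inspection 114 days ago vs limit 120 → met
Not met: 1 of 12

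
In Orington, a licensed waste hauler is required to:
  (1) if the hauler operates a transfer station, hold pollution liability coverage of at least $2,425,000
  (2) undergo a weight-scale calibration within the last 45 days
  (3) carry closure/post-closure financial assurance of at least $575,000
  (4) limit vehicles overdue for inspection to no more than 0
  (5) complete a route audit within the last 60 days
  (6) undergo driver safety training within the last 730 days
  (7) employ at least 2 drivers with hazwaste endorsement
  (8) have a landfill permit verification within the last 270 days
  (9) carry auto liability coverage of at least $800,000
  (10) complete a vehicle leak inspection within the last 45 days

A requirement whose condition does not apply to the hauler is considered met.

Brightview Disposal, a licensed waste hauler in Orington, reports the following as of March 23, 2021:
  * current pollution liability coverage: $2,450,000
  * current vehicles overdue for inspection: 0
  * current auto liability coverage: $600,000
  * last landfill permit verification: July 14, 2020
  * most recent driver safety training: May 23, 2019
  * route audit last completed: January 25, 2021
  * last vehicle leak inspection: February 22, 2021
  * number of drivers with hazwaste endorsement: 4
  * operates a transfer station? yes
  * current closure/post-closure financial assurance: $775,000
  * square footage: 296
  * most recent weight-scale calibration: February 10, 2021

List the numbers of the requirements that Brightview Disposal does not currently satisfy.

1. condition 'operates a transfer station' holds; pollution liability coverage $2,450,000 ≥ $2,425,000 → met
2. weight-scale calibration 41 days ago vs limit 45 → met
3. closure/post-closure financial assurance $775,000 ≥ $575,000 → met
4. vehicles overdue for inspection 0 ≤ 0 → met
5. route audit 57 days ago vs limit 60 → met
6. driver safety training 670 days ago vs limit 730 → met
7. drivers with hazwaste endorsement 4 ≥ 2 → met
8. landfill permit verification 252 days ago vs limit 270 → met
9. auto liability coverage $600,000 < $800,000 → not met
10. vehicle leak inspection 29 days ago vs limit 45 → met
Not met: 9

9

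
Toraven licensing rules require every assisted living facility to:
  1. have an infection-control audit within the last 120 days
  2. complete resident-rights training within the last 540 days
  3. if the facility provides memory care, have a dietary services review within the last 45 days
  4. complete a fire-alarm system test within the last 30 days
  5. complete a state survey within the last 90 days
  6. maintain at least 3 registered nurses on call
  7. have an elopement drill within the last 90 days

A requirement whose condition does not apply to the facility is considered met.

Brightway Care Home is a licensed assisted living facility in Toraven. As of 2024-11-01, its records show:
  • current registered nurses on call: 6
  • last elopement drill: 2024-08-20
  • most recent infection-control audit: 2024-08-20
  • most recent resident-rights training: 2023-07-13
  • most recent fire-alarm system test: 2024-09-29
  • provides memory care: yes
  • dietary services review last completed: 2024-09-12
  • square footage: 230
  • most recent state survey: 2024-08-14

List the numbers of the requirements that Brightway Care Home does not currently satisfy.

3, 4

1. infection-control audit 73 days ago vs limit 120 → met
2. resident-rights training 477 days ago vs limit 540 → met
3. condition 'provides memory care' holds; dietary services review 50 days ago vs limit 45 → not met
4. fire-alarm system test 33 days ago vs limit 30 → not met
5. state survey 79 days ago vs limit 90 → met
6. registered nurses on call 6 ≥ 3 → met
7. elopement drill 73 days ago vs limit 90 → met
Not met: 3, 4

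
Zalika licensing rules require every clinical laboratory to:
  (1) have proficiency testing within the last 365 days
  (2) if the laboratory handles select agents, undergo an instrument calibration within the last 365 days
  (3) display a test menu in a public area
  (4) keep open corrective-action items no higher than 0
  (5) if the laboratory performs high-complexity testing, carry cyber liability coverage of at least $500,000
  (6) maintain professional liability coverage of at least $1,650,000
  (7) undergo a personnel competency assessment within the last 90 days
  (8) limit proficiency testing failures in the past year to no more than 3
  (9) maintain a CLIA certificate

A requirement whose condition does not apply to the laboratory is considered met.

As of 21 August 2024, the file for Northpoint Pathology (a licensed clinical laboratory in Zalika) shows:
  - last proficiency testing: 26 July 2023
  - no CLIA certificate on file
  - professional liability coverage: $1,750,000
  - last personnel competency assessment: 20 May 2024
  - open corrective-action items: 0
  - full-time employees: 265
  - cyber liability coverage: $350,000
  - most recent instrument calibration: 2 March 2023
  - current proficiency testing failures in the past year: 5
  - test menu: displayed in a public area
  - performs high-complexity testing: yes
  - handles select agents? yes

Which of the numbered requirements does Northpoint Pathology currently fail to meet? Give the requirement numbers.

1. proficiency testing 392 days ago vs limit 365 → not met
2. condition 'handles select agents' holds; instrument calibration 538 days ago vs limit 365 → not met
3. test menu present → met
4. open corrective-action items 0 ≤ 0 → met
5. condition 'performs high-complexity testing' holds; cyber liability coverage $350,000 < $500,000 → not met
6. professional liability coverage $1,750,000 ≥ $1,650,000 → met
7. personnel competency assessment 93 days ago vs limit 90 → not met
8. proficiency testing failures in the past year 5 > 3 → not met
9. CLIA certificate absent → not met
Not met: 1, 2, 5, 7, 8, 9

1, 2, 5, 7, 8, 9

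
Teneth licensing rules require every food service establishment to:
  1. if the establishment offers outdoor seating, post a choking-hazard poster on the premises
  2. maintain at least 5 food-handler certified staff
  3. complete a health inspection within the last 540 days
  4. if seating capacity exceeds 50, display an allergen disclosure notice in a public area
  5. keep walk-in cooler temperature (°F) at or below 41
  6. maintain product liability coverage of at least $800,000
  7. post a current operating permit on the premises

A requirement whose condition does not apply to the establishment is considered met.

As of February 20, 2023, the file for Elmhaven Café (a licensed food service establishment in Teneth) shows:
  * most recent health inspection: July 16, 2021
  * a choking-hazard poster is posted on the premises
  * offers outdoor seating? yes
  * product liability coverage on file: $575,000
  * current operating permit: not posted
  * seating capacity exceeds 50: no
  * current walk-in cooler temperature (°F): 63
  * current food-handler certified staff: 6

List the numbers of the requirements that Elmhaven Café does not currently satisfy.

3, 5, 6, 7

1. condition 'offers outdoor seating' holds; choking-hazard poster present → met
2. food-handler certified staff 6 ≥ 5 → met
3. health inspection 584 days ago vs limit 540 → not met
4. condition 'seating capacity exceeds 50' does not hold → requirement n/a → met
5. walk-in cooler temperature (°F) 63 > 41 → not met
6. product liability coverage $575,000 < $800,000 → not met
7. current operating permit absent → not met
Not met: 3, 5, 6, 7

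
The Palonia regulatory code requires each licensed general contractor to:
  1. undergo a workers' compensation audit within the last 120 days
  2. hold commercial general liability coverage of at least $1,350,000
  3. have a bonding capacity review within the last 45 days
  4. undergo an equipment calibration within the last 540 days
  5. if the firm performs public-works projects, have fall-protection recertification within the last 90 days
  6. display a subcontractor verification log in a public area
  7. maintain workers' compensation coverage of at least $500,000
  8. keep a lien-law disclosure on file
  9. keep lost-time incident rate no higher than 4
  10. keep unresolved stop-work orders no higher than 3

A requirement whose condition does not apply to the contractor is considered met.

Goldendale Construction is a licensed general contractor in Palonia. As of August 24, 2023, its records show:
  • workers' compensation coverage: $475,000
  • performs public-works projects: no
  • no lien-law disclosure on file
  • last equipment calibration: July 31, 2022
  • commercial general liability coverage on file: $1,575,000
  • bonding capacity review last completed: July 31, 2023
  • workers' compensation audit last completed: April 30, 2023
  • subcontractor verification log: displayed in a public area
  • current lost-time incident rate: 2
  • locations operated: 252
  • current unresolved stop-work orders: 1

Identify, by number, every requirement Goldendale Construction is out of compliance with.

1. workers' compensation audit 116 days ago vs limit 120 → met
2. commercial general liability coverage $1,575,000 ≥ $1,350,000 → met
3. bonding capacity review 24 days ago vs limit 45 → met
4. equipment calibration 389 days ago vs limit 540 → met
5. condition 'performs public-works projects' does not hold → requirement n/a → met
6. subcontractor verification log present → met
7. workers' compensation coverage $475,000 < $500,000 → not met
8. lien-law disclosure absent → not met
9. lost-time incident rate 2 ≤ 4 → met
10. unresolved stop-work orders 1 ≤ 3 → met
Not met: 7, 8

7, 8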